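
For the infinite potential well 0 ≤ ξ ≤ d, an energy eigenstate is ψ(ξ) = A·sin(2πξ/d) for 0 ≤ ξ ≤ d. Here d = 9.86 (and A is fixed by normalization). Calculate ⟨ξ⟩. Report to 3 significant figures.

The expectation value is the |ψ|²-weighted average of ξ: ∫ ξ|ψ|² dξ.
Since the A² factors cancel between numerator and denominator, ⟨ξ⟩ = d/2.
With d = 9.86, ⟨ξ⟩ = 4.930.

⟨ξ⟩ ≈ 4.93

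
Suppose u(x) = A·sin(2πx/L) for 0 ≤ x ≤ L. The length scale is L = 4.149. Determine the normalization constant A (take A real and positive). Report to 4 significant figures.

A ≈ 0.6943

The normalization condition is ∫|u|² dx = 1 from 0 to L.
With ∫₀^L sin²(nπx/L) dx = L/2, carrying out the integral gives A² · L/2.
So A² = (L/2)^(−1).
Substituting L = 4.149 gives A² = 0.48204, so A = 0.69429.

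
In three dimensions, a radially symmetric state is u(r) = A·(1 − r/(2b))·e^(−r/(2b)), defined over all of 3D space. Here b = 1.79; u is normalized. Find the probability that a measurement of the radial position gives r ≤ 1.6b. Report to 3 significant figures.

Integrate the radial probability density 4πr²|u|² over r ≤ 1.6b.
A² is fixed by ∫₀^∞ 4πr²|u|² dr = 1, i.e. A² = (8·π·b^3)^(−1).
Substituting t = r/b, A², 4π and the length scale all cancel in the ratio: P = ∫_{0}^{1.6} t^2·(1 - t/2)^2·e^(-t) dt / ∫_{0}^{∞} t^2·(1 - t/2)^2·e^(-t) dt.
Using ∫ t^2·(1 - t/2)^2·e^(-t) dt = -(t^4/4 + t^2 + 2·t + 2)·e^(-t), the numerator is 2 - 5874·e^(-8/5)/625 and the denominator is 2.
This evaluates to P = 0.05125.

P ≈ 0.0512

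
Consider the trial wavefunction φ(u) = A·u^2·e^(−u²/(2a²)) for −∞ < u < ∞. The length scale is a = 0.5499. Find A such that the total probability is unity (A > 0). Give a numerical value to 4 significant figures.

We need A² ∫|f|² du = 1, taking the integral from −∞ to ∞.
Differentiating ∫e^(−αu²) du = √(π/α) under α to get the higher moments, with φ = A·u^2·e^(−u²/(2a²)), the integral evaluates to A²·[3·√(π)·a^5/4].
Hence A² = 1/[3·√(π)·a^5/4].
With a = 0.5499: A² = 14.960 and A = 3.8679.

A ≈ 3.868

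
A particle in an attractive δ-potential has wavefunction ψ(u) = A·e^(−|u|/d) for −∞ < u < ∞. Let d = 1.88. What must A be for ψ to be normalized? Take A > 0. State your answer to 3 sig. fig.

Require ∫ |ψ|² du = 1 over the whole domain.
Carrying out the integral gives A² · d.
Hence A² = 1/[d].
Plugging in d = 1.88 yields A = 0.7293.

A ≈ 0.729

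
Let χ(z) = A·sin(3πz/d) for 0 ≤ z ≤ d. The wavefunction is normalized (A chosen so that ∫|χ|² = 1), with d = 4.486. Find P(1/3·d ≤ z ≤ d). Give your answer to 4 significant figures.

The probability is P = ∫ |χ|² dz over [1/3·d, d].
With A² fixed by ∫|χ|² = 1, i.e. A² = (d/2)^(−1), substitute and integrate.
Let u = z/d; then A² and the length scale cancel, so P = ∫_{1/3}^{1} sin(3·π·u)^2 du ÷ ∫_{0}^{1} sin(3·π·u)^2 du.
An antiderivative of sin(3·π·u)^2 is u/2 - sin(6·π·u)/(12·π); evaluating from 1/3 to 1 gives 1/3, while the full integral is 1/2.
This works out to P = 2/3.

P ≈ 0.6667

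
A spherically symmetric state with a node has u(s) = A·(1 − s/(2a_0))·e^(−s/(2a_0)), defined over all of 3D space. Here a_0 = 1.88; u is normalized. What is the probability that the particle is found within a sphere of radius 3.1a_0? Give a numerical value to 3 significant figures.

P ≈ 0.0788

P = ∫ |u|² 4πs² ds over s ≤ 3.1a_0.
The full normalization integral is A²·[8·π·a_0^3] = 1, fixing A².
Substituting t = s/a_0, A², 4π and the length scale all cancel in the ratio: P = ∫_{0}^{3.1} t^2·(1 - t/2)^2·e^(-t) dt / ∫_{0}^{∞} t^2·(1 - t/2)^2·e^(-t) dt.
With ∫ t^2·(1 - t/2)^2·e^(-t) dt = -(t^4/4 + t^2 + 2·t + 2)·e^(-t) + C, the region integral is ≈ 0.15758 and the full one is 2.
This evaluates to P = 0.07879.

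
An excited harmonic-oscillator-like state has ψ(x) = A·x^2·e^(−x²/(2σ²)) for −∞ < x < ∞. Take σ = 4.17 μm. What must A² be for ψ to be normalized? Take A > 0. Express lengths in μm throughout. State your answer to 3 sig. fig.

A^2 ≈ 0.000597 μm^(-5)

The normalization condition is ∫|ψ|² dx = 1 from −∞ to ∞.
With ψ = A·x^2·e^(−x²/(2σ²)), the integral evaluates to A²·[3·√(π)·σ^5/4].
Hence A² = 1/[3·√(π)·σ^5/4].
With σ = 4.17: A² = 0.0005966 and A = 0.02443.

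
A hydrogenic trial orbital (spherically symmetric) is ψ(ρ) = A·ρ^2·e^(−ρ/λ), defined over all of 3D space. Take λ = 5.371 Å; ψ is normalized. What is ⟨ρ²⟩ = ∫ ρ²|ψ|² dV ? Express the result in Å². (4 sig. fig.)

⟨ρ^2⟩ ≈ 403.9 Å^2

By definition ⟨ρ²⟩ = ∫ ρ^2 |ψ(ρ)|² 4πρ² dρ.
Using ∫₀^∞ ρⁿ e^(−αρ) dρ = n!/αⁿ⁺¹, the ratio of the moment integral to the normalization integral gives ⟨ρ²⟩ = 14·λ^2.
With λ = 5.371, ⟨ρ^2⟩ = 403.87.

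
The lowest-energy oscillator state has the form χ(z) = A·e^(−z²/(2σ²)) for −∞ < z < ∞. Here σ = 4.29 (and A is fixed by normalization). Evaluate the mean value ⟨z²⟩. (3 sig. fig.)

⟨z^2⟩ ≈ 9.20

By definition ⟨z²⟩ = ∫ z^2 |χ(z)|² dz.
Since the A² factors cancel between numerator and denominator, ⟨z²⟩ = σ^2/2.
Putting σ = 4.29 gives 9.202.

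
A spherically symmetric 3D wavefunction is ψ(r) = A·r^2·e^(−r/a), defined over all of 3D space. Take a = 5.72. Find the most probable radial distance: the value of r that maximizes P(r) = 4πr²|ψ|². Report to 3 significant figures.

r ≈ 17.2

Differentiate P(r) = 4πr²|ψ|² with respect to r and set to zero.
This gives r = 3·a.
With a = 5.72, the most probable radial distance is 17.16.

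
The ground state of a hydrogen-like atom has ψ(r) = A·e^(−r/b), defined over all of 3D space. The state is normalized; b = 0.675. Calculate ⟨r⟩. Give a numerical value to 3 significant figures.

The expectation value is the |ψ|²-weighted average of r: ∫ r|ψ|² 4πr² dr.
The ratio of the moment integral to the normalization integral gives ⟨r⟩ = 3·b/2.
Putting b = 0.675 gives 1.013.

⟨r⟩ ≈ 1.01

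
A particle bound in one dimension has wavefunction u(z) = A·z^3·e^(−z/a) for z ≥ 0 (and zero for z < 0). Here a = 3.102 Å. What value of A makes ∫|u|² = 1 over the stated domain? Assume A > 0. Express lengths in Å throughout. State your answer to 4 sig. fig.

The normalization condition is ∫|u|² dz = 1 from 0 to ∞.
Recall ∫₀^∞ z^m e^(−z/β) dz = m!·β^(m+1), with u = A·z^3·e^(−z/a), the integral evaluates to A²·[45·a^7/8].
So A² = (45·a^7/8)^(−1).
Substituting a = 3.102 gives A² = 0.000064326, so A = 0.0080203.

A ≈ 0.008020 Å^(-7/2)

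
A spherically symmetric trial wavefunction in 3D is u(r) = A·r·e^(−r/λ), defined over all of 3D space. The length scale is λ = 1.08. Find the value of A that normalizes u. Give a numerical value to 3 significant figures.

The normalization condition is ∫|u|² 4πr² dr = 1 from 0 to ∞.
(Spherical symmetry: dV = 4πr² dr.)
Using ∫₀^∞ rⁿ e^(−αr) dr = n!/αⁿ⁺¹, ∫|u|² 4πr² dr = A²·(3·π·λ^5).
Plugging in λ = 1.08 yields A = 0.2687.

A ≈ 0.269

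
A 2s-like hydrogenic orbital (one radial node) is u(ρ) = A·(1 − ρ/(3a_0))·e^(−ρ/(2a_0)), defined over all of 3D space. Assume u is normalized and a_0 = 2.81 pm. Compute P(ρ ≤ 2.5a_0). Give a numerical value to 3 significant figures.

With dV = 4πρ²dρ, the probability is ∫|u|² dV over ρ ≤ 2.5a_0.
Normalization gives A² = 1/(8·π·a_0^3/3).
Substituting t = ρ/a_0, A², 4π and the length scale all cancel in the ratio: P = ∫_{0}^{2.5} t^2·(1 - t/3)^2·e^(-t) dt / ∫_{0}^{∞} t^2·(1 - t/3)^2·e^(-t) dt.
An antiderivative of t^2·(1 - t/3)^2·e^(-t) is (-t^4 + 2·t^3 - 3·t^2 - 6·t - 6)·e^(-t)/9; evaluating from 0 to 2.5 gives 2/3 - 761·e^(-5/2)/144, while the full integral is 2/3.
The region integral divided by the full integral gives P = 0.3493.

P ≈ 0.349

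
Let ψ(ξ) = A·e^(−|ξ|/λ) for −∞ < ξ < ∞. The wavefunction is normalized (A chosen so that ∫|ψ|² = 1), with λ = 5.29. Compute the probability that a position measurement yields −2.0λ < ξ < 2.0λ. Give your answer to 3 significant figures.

P ≈ 0.982

P = ∫_{−2.0λ}^{2.0λ} |ψ(ξ)|² dξ.
The normalization integral ∫|ψ|²dξ over the whole domain equals λ·A², and A² cancels in the ratio.
By symmetry take twice the ξ ≥ 0 contribution in numerator and denominator; the 2's cancel. Substituting u = ξ/λ, A² and the length scale cancel in the ratio: P = ∫_{0}^{2.0} e^(-2·u) du / ∫_{0}^{∞} e^(-2·u) du.
With ∫ e^(-2·u) du = -e^(-2·u)/2 + C, the region integral is 1/2 - e^(-4)/2 and the full one is 1/2.
The result is P = 0.9817.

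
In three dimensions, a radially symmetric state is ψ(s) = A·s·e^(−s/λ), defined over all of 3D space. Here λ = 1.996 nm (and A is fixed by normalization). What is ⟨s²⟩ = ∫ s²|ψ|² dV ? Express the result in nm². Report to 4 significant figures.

⟨s^2⟩ ≈ 29.88 nm^2

By definition ⟨s²⟩ = ∫ s^2 |ψ(s)|² 4πs² ds.
Since the A² factors cancel between numerator and denominator, ⟨s²⟩ = 15·λ^2/2.
With λ = 1.996, ⟨s^2⟩ = 29.880.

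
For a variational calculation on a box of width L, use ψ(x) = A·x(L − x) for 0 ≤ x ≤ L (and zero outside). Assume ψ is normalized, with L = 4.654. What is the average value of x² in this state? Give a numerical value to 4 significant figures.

By definition ⟨x²⟩ = ∫ x^2 |ψ(x)|² dx.
Evaluating both integrals, ⟨x²⟩ = 2·L^2/7.
Putting L = 4.654 gives 6.1885.

⟨x^2⟩ ≈ 6.188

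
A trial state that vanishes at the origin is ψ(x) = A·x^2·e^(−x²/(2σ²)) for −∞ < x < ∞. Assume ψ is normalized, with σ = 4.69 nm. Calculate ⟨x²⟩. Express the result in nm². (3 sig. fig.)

⟨x²⟩ = ∫ x^2 |ψ|² dx over the full domain.
Since the A² factors cancel between numerator and denominator, ⟨x²⟩ = 5·σ^2/2.
Putting σ = 4.69 gives 54.99.

⟨x^2⟩ ≈ 55.0 nm^2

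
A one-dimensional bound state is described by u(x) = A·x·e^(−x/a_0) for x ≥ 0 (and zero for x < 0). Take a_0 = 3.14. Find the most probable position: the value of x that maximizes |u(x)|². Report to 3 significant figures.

The maximum of |u(x)|² occurs where its derivative vanishes.
This gives x = a_0.
With a_0 = 3.14, the most probable position is 3.140.

x ≈ 3.14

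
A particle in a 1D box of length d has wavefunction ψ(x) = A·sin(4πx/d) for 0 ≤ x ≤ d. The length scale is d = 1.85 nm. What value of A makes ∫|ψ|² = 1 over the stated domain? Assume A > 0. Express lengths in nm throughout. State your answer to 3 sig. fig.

We need A² ∫|f|² dx = 1, taking the integral from 0 to d.
Using sin²θ = (1 − cos 2θ)/2, carrying out the integral gives A² · d/2.
Hence A² = 1/[d/2].
With d = 1.85: A² = 1.081 and A = 1.040.

A ≈ 1.04 nm^(-1/2)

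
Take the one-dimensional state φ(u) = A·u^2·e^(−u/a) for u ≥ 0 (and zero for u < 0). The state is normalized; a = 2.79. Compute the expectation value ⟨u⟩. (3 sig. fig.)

⟨u⟩ ≈ 6.98

By definition ⟨u⟩ = ∫ u |φ(u)|² du.
With ∫₀^∞ u^5 e^(−αu) du = 5!/α^6, evaluating both integrals, ⟨u⟩ = 5·a/2.
Putting a = 2.79 gives 6.975.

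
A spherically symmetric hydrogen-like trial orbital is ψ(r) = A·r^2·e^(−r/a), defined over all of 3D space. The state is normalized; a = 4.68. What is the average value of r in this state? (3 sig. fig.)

⟨r⟩ ≈ 16.4

⟨r⟩ = ∫ r |ψ|² 4πr² dr over the full domain.
The ratio of the moment integral to the normalization integral gives ⟨r⟩ = 7·a/2.
With a = 4.68, ⟨r⟩ = 16.38.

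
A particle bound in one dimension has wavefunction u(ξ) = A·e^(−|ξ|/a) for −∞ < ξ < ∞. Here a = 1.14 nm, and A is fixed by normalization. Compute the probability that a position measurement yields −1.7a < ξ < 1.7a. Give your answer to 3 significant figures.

P ≈ 0.967

P = ∫_{−1.7a}^{1.7a} |u(ξ)|² dξ.
The normalization integral ∫|u|²dξ over the whole domain equals a·A², and A² cancels in the ratio.
Both integrals are even about ξ = 0, so only the ξ ≥ 0 halves are needed (the factors of 2 cancel). Let t = ξ/a; then A² and the length scale cancel, so P = ∫_{0}^{1.7} e^(-2·t) dt ÷ ∫_{0}^{∞} e^(-2·t) dt.
Using ∫ e^(-2·t) dt = -e^(-2·t)/2, the numerator is 1/2 - e^(-17/5)/2 and the denominator is 1/2.
Taking the ratio, P = 0.9666.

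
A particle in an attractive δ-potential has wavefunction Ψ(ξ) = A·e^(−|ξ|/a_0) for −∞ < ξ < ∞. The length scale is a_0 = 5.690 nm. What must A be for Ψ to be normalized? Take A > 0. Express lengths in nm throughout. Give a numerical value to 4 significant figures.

Normalization requires ∫|Ψ|² dξ = 1, integrated from −∞ to ∞.
Using ∫₀^∞ ξⁿ e^(−αξ) dξ = n!/αⁿ⁺¹, with Ψ = A·e^(−|ξ|/a_0), the integral evaluates to A²·[a_0].
Setting this equal to 1 gives A² = 1/(a_0).
With a_0 = 5.690: A² = 0.17575 and A = 0.41922.

A ≈ 0.4192 nm^(-1/2)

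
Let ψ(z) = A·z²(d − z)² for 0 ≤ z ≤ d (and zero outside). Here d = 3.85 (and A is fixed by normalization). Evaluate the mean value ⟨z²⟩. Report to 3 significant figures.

⟨z^2⟩ ≈ 4.04

⟨z²⟩ = ∫ z^2 |ψ|² dz over the full domain.
Expanding the polynomial and integrating term by term, evaluating both integrals, ⟨z²⟩ = 3·d^2/11.
Putting d = 3.85 gives 4.043.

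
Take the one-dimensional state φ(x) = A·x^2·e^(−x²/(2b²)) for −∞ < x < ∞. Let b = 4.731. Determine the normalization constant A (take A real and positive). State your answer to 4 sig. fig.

Normalization requires ∫|φ|² dx = 1, integrated from −∞ to ∞.
Differentiating ∫e^(−αx²) dx = √(π/α) under α to get the higher moments, the integral (without the A² prefactor) comes out to 3·√(π)·b^5/4.
So A² = (3·√(π)·b^5/4)^(−1).
Substituting b = 4.731 gives A² = 0.00031739, so A = 0.017816.

A ≈ 0.01782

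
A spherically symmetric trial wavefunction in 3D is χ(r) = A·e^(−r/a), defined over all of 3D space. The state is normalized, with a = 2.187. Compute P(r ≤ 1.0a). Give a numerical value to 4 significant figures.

Integrate the radial probability density 4πr²|χ|² over r ≤ 1.0a.
The full normalization integral is A²·[π·a^3] = 1, fixing A².
In terms of u = r/a (A², 4π and the length scale all cancel between numerator and denominator), P = [∫_{0}^{1.0} u^2·e^(-2·u) du] / [∫_{0}^{∞} u^2·e^(-2·u) du].
Using ∫ u^2·e^(-2·u) du = -(2·u^2 + 2·u + 1)·e^(-2·u)/4, the numerator is 1/4 - 5·e^(-2)/4 and the denominator is 1/4.
This evaluates to P = 0.32332.

P ≈ 0.3233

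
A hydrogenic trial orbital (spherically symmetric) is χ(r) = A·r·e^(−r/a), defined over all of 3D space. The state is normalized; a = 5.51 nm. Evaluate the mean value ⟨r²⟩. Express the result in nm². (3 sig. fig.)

⟨r²⟩ = ∫ r^2 |χ|² 4πr² dr over the full domain.
Since the A² factors cancel between numerator and denominator, ⟨r²⟩ = 15·a^2/2.
With a = 5.51, ⟨r^2⟩ = 227.7.

⟨r^2⟩ ≈ 228 nm^2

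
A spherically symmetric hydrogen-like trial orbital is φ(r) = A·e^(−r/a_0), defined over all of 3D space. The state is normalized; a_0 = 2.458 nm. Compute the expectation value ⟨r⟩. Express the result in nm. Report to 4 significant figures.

The expectation value is the |φ|²-weighted average of r: ∫ r|φ|² 4πr² dr.
With ∫₀^∞ r^3 e^(−αr) dr = 3!/α^4, the ratio of the moment integral to the normalization integral gives ⟨r⟩ = 3·a_0/2.
With a_0 = 2.458, ⟨r⟩ = 3.6870.

⟨r⟩ ≈ 3.687 nm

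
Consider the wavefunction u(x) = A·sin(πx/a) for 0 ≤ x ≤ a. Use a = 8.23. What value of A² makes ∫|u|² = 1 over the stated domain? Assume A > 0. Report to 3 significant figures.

A^2 ≈ 0.243

Normalization requires ∫|u|² dx = 1, integrated from 0 to a.
∫|u|² dx = A²·(a/2).
Hence A² = 1/[a/2].
Substituting a = 8.23 gives A² = 0.2430, so A = 0.4930.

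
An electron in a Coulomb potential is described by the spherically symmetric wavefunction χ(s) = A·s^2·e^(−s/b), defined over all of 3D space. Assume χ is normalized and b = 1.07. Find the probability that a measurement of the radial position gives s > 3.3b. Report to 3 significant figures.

P ≈ 0.511

With dV = 4πs²ds, the probability is ∫|χ|² dV over s > 3.3b.
The full normalization integral is A²·[45·π·b^7/2] = 1, fixing A².
Let u = s/b; then A², 4π and the length scale all cancel, so P = ∫_{3.3}^{∞} u^6·e^(-2·u) du ÷ ∫_{0}^{∞} u^6·e^(-2·u) du.
With ∫ u^6·e^(-2·u) du = -(4·u^6 + 12·u^5 + 30·u^4 + 60·u^3 + 90·u^2 + 90·u + 45)·e^(-2·u)/8 + C, the region integral is ≈ 2.8735 and the full one is 45/8.
The region integral divided by the full integral gives P = 0.5108.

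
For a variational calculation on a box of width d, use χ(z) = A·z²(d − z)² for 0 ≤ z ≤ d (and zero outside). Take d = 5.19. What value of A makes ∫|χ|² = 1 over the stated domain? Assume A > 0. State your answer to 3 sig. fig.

A ≈ 0.0152

Require ∫ |χ|² dz = 1 over the whole domain.
Expanding the polynomial and integrating term by term, with χ = A·z²(d − z)², the integral evaluates to A²·[d^9/630].
Substituting d = 5.19 gives A² = 0.0002306, so A = 0.01519.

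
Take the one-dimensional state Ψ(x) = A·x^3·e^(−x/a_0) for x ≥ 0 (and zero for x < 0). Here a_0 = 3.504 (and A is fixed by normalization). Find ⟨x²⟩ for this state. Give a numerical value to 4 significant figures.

⟨x^2⟩ ≈ 171.9

By definition ⟨x²⟩ = ∫ x^2 |Ψ(x)|² dx.
With ∫₀^∞ x^8 e^(−αx) dx = 8!/α^9, the ratio of the moment integral to the normalization integral gives ⟨x²⟩ = 14·a_0^2.
Putting a_0 = 3.504 gives 171.89.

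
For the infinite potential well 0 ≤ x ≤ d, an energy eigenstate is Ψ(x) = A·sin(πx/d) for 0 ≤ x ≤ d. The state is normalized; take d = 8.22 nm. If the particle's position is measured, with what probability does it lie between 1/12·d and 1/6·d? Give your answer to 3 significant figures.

P ≈ 0.0251

P = ∫_{1/12·d}^{1/6·d} |Ψ(x)|² dx.
The normalization integral ∫|Ψ|²dx over the whole domain equals d/2·A², and A² cancels in the ratio.
Let u = x/d; then A² and the length scale cancel, so P = ∫_{1/12}^{1/6} sin(π·u)^2 du ÷ ∫_{0}^{1} sin(π·u)^2 du.
An antiderivative of sin(π·u)^2 is u/2 - sin(2·π·u)/(4·π); evaluating from 1/12 to 1/6 gives -√(3)/(8·π) + 1/(8·π) + 1/24, while the full integral is 1/2.
The result is P = (-3·√(3) + 3 + π)/(12·π).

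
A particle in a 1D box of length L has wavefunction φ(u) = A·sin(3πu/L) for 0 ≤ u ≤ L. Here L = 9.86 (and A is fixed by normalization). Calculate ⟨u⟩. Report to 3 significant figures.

By definition ⟨u⟩ = ∫ u |φ(u)|² du.
Using sin²θ = (1 − cos 2θ)/2, evaluating both integrals, ⟨u⟩ = L/2.
Putting L = 9.86 gives 4.930.

⟨u⟩ ≈ 4.93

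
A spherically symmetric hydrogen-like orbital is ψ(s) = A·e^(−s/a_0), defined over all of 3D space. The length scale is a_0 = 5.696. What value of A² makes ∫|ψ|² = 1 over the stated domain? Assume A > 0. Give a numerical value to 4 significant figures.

The normalization condition is ∫|ψ|² 4πs² ds = 1 from 0 to ∞.
In 3D with spherical symmetry the volume element is 4πs² ds.
Using ∫₀^∞ sⁿ e^(−αs) ds = n!/αⁿ⁺¹, ∫|ψ|² 4πs² ds = A²·(π·a_0^3).
Hence A² = 1/[π·a_0^3].
With a_0 = 5.696: A² = 0.0017224 and A = 0.041502.

A^2 ≈ 0.001722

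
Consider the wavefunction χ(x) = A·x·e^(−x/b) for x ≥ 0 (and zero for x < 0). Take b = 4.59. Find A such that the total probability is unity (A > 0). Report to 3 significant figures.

We need A² ∫|f|² dx = 1, taking the integral from 0 to ∞.
Carrying out the integral gives A² · b^3/4.
Hence A² = 1/[b^3/4].
With b = 4.59: A² = 0.04136 and A = 0.2034.

A ≈ 0.203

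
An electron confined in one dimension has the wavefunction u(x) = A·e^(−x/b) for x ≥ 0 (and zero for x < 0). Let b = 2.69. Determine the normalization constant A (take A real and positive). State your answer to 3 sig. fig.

The normalization condition is ∫|u|² dx = 1 from 0 to ∞.
∫|u|² dx = A²·(b/2).
So A² = (b/2)^(−1).
With b = 2.69: A² = 0.7435 and A = 0.8623.

A ≈ 0.862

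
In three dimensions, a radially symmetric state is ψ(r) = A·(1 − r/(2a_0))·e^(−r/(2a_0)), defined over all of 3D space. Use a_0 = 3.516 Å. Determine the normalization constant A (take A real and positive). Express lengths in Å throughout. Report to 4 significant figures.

We need A² ∫|f|² 4πr² dr = 1, taking the integral from 0 to ∞.
(Spherical symmetry: dV = 4πr² dr.)
Recall ∫₀^∞ r^m e^(−r/β) dr = m!·β^(m+1), ∫|ψ|² 4πr² dr = A²·(8·π·a_0^3).
Setting this equal to 1 gives A² = 1/(8·π·a_0^3).
Substituting a_0 = 3.516 gives A² = 0.00091541, so A = 0.030256.

A ≈ 0.03026 Å^(-3/2)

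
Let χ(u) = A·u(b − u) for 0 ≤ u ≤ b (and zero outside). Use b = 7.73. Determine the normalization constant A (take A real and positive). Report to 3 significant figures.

Require ∫ |χ|² du = 1 over the whole domain.
Expanding the polynomial and integrating term by term, the integral (without the A² prefactor) comes out to b^5/30.
With b = 7.73: A² = 0.001087 and A = 0.03297.

A ≈ 0.0330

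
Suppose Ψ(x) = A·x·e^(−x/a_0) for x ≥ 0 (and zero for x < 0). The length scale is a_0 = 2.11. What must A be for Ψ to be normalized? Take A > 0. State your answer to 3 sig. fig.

We need A² ∫|f|² dx = 1, taking the integral from 0 to ∞.
∫|Ψ|² dx = A²·(a_0^3/4).
So A² = (a_0^3/4)^(−1).
Substituting a_0 = 2.11 gives A² = 0.4258, so A = 0.6525.

A ≈ 0.653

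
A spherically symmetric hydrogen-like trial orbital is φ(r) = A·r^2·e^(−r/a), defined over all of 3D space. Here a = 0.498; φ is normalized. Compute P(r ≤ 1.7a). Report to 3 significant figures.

Integrate the radial probability density 4πr²|φ|² over r ≤ 1.7a.
A² is fixed by ∫₀^∞ 4πr²|φ|² dr = 1, i.e. A² = (45·π·a^7/2)^(−1).
Substituting u = r/a, A², 4π and the length scale all cancel in the ratio: P = ∫_{0}^{1.7} u^6·e^(-2·u) du / ∫_{0}^{∞} u^6·e^(-2·u) du.
With ∫ u^6·e^(-2·u) du = -(4·u^6 + 12·u^5 + 30·u^4 + 60·u^3 + 90·u^2 + 90·u + 45)·e^(-2·u)/8 + C, the region integral is ≈ 0.32542 and the full one is 45/8.
The region integral divided by the full integral gives P = 0.05785.

P ≈ 0.0579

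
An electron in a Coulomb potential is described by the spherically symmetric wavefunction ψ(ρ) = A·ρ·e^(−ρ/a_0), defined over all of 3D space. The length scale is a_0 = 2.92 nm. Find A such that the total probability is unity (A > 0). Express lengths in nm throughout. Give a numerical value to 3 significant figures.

Normalization requires ∫|ψ|² 4πρ² dρ = 1, integrated from 0 to ∞.
The angular integral contributes 4π, leaving ∫₀^∞ ρ²|ψ|² dρ.
Carrying out the integral gives A² · 3·π·a_0^5.
So A² = (3·π·a_0^5)^(−1).
Substituting a_0 = 2.92 gives A² = 0.0004998, so A = 0.02236.

A ≈ 0.0224 nm^(-5/2)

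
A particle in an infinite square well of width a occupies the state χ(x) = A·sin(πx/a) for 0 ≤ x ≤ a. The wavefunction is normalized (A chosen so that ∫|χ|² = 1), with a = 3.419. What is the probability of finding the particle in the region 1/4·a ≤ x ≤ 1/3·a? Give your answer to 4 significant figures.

P = ∫_{1/4·a}^{1/3·a} |χ(x)|² dx.
With A² fixed by ∫|χ|² = 1, i.e. A² = (a/2)^(−1), substitute and integrate.
Let u = x/a; then A² and the length scale cancel, so P = ∫_{1/4}^{1/3} sin(π·u)^2 du ÷ ∫_{0}^{1} sin(π·u)^2 du.
Using ∫ sin(π·u)^2 du = u/2 - sin(2·π·u)/(4·π), the numerator is -√(3)/(8·π) + 1/24 + 1/(4·π) and the denominator is 1/2.
This works out to P = (-3·√(3) + π + 6)/(12·π).

P ≈ 0.1047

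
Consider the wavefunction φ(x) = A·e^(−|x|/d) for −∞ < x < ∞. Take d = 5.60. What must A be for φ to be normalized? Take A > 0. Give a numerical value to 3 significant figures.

A ≈ 0.423

Normalization requires ∫|φ|² dx = 1, integrated from −∞ to ∞.
Recall ∫₀^∞ x^m e^(−x/β) dx = m!·β^(m+1), with φ = A·e^(−|x|/d), the integral evaluates to A²·[d].
Hence A² = 1/[d].
With d = 5.60: A² = 0.1786 and A = 0.4226.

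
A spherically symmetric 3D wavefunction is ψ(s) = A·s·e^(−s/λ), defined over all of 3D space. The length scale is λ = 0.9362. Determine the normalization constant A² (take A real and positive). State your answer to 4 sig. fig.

A^2 ≈ 0.1475

Normalization requires ∫|ψ|² 4πs² ds = 1, integrated from 0 to ∞.
(Spherical symmetry: dV = 4πs² ds.)
The integral (without the A² prefactor) comes out to 3·π·λ^5.
Setting this equal to 1 gives A² = 1/(3·π·λ^5).
Substituting λ = 0.9362 gives A² = 0.14753, so A = 0.38410.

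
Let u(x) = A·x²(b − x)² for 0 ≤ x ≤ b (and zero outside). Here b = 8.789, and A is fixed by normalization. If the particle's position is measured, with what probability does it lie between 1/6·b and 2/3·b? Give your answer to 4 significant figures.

P ≈ 0.8462

The probability is P = ∫ |u|² dx over [1/6·b, 2/3·b].
The normalization integral ∫|u|²dx over the whole domain equals b^9/630·A², and A² cancels in the ratio.
Substituting t = x/b, A² and the length scale cancel in the ratio: P = ∫_{1/6}^{2/3} t^4·(1 - t)^4 dt / ∫_{0}^{1} t^4·(1 - t)^4 dt.
Using ∫ t^4·(1 - t)^4 dt = t^5·(70·t^4 - 315·t^3 + 540·t^2 - 420·t + 126)/630, the numerator is ≈ 0.00134318 and the denominator is 1/630.
This works out to P = 0.84620.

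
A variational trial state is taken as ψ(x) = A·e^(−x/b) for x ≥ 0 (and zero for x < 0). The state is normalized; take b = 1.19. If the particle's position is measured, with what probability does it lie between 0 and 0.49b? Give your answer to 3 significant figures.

P ≈ 0.625

The probability is P = ∫ |ψ|² dx over [0, 0.49b].
With A² fixed by ∫|ψ|² = 1, i.e. A² = (b/2)^(−1), substitute and integrate.
In terms of u = x/b (A² and the length scale cancel between numerator and denominator), P = [∫_{0}^{0.49} e^(-2·u) du] / [∫_{0}^{∞} e^(-2·u) du].
An antiderivative of e^(-2·u) is -e^(-2·u)/2; evaluating from 0 to 0.49 gives 1/2 - e^(-49/50)/2, while the full integral is 1/2.
This works out to P = 0.6247.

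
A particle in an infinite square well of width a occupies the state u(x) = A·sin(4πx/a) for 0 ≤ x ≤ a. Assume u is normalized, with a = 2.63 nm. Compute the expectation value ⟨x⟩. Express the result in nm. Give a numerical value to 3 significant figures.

⟨x⟩ ≈ 1.32 nm

By definition ⟨x⟩ = ∫ x |u(x)|² dx.
Evaluating both integrals, ⟨x⟩ = a/2.
Putting a = 2.63 gives 1.315.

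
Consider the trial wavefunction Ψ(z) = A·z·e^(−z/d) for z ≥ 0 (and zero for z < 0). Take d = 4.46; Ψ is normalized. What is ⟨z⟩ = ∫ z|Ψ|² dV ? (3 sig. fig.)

The expectation value is the |Ψ|²-weighted average of z: ∫ z|Ψ|² dz.
The ratio of the moment integral to the normalization integral gives ⟨z⟩ = 3·d/2.
With d = 4.46, ⟨z⟩ = 6.690.

⟨z⟩ ≈ 6.69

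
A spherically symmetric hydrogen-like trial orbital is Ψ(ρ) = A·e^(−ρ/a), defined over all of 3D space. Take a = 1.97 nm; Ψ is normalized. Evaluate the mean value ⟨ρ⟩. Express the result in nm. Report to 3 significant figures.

The expectation value is the |Ψ|²-weighted average of ρ: ∫ ρ|Ψ|² 4πρ² dρ.
The ratio of the moment integral to the normalization integral gives ⟨ρ⟩ = 3·a/2.
With a = 1.97, ⟨ρ⟩ = 2.955.

⟨ρ⟩ ≈ 2.96 nm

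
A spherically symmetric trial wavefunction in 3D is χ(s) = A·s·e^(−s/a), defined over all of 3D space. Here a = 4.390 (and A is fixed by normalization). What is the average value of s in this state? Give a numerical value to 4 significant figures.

⟨s⟩ = ∫ s |χ|² 4πs² ds over the full domain.
With ∫₀^∞ s^5 e^(−αs) ds = 5!/α^6, the ratio of the moment integral to the normalization integral gives ⟨s⟩ = 5·a/2.
Putting a = 4.390 gives 10.975.

⟨s⟩ ≈ 10.98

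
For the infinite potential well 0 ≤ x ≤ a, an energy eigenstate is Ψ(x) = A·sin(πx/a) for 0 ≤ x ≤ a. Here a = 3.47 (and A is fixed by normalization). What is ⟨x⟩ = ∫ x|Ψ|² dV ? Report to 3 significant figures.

⟨x⟩ = ∫ x |Ψ|² dx over the full domain.
With ∫₀^a sin²(nπx/a) dx = a/2, since the A² factors cancel between numerator and denominator, ⟨x⟩ = a/2.
With a = 3.47, ⟨x⟩ = 1.735.

⟨x⟩ ≈ 1.74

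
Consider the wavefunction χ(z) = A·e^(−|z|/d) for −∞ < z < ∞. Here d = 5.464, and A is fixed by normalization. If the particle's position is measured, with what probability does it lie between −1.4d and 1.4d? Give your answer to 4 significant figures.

The probability is P = ∫ |χ|² dz over [−1.4d, 1.4d].
With A² fixed by ∫|χ|² = 1, i.e. A² = (d)^(−1), substitute and integrate.
By symmetry take twice the z ≥ 0 contribution in numerator and denominator; the 2's cancel. Let u = z/d; then A² and the length scale cancel, so P = ∫_{0}^{1.4} e^(-2·u) du ÷ ∫_{0}^{∞} e^(-2·u) du.
With ∫ e^(-2·u) du = -e^(-2·u)/2 + C, the region integral is 1/2 - e^(-14/5)/2 and the full one is 1/2.
This works out to P = 0.93919.

P ≈ 0.9392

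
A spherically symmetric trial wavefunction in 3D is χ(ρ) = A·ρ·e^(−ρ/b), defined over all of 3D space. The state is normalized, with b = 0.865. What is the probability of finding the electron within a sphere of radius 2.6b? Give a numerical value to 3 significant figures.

With dV = 4πρ²dρ, the probability is ∫|χ|² dV over ρ ≤ 2.6b.
Normalization gives A² = 1/(3·π·b^5).
Substituting u = ρ/b, A², 4π and the length scale all cancel in the ratio: P = ∫_{0}^{2.6} u^4·e^(-2·u) du / ∫_{0}^{∞} u^4·e^(-2·u) du.
An antiderivative of u^4·e^(-2·u) is -(u^4/2 + u^3 + 3·u^2/2 + 3·u/2 + 3/4)·e^(-2·u); evaluating from 0 to 2.6 gives ≈ 0.44540, while the full integral is 3/4.
Taking the ratio yields P = 0.5939.

P ≈ 0.594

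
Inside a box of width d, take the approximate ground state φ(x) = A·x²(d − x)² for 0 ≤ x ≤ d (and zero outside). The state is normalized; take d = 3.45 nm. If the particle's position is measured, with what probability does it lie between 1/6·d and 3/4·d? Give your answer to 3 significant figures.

P ≈ 0.942

P = ∫_{1/6·d}^{3/4·d} |φ(x)|² dx.
With A² fixed by ∫|φ|² = 1, i.e. A² = (d^9/630)^(−1), substitute and integrate.
In terms of u = x/d (A² and the length scale cancel between numerator and denominator), P = [∫_{1/6}^{3/4} u^4·(1 - u)^4 du] / [∫_{0}^{1} u^4·(1 - u)^4 du].
Using ∫ u^4·(1 - u)^4 du = u^5·(70·u^4 - 315·u^3 + 540·u^2 - 420·u + 126)/630, the numerator is ≈ 0.0014954 and the denominator is 1/630.
This works out to P = 0.9421.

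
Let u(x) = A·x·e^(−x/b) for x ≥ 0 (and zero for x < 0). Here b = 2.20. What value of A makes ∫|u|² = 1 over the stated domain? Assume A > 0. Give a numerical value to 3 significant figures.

A ≈ 0.613

Require ∫ |u|² dx = 1 over the whole domain.
With u = A·x·e^(−x/b), the integral evaluates to A²·[b^3/4].
With b = 2.20: A² = 0.3757 and A = 0.6129.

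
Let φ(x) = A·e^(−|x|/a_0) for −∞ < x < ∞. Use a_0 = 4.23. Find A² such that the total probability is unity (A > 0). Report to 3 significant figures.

A^2 ≈ 0.236

Require ∫ |φ|² dx = 1 over the whole domain.
∫|φ|² dx = A²·(a_0).
Hence A² = 1/[a_0].
Substituting a_0 = 4.23 gives A² = 0.2364, so A = 0.4862.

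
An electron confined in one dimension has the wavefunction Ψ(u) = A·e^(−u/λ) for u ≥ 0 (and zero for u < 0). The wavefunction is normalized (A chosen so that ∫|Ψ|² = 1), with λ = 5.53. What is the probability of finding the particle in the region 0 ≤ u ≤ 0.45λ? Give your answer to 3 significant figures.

P ≈ 0.593

The probability is P = ∫ |Ψ|² du over [0, 0.45λ].
With A² fixed by ∫|Ψ|² = 1, i.e. A² = (λ/2)^(−1), substitute and integrate.
In terms of t = u/λ (A² and the length scale cancel between numerator and denominator), P = [∫_{0}^{0.45} e^(-2·t) dt] / [∫_{0}^{∞} e^(-2·t) dt].
An antiderivative of e^(-2·t) is -e^(-2·t)/2; evaluating from 0 to 0.45 gives 1/2 - e^(-9/10)/2, while the full integral is 1/2.
This works out to P = 0.5934.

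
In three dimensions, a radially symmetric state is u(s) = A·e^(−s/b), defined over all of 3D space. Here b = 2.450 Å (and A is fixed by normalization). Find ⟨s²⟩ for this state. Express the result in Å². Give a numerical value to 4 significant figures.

By definition ⟨s²⟩ = ∫ s^2 |u(s)|² 4πs² ds.
The ratio of the moment integral to the normalization integral gives ⟨s²⟩ = 3·b^2.
With b = 2.450, ⟨s^2⟩ = 18.008.

⟨s^2⟩ ≈ 18.01 Å^2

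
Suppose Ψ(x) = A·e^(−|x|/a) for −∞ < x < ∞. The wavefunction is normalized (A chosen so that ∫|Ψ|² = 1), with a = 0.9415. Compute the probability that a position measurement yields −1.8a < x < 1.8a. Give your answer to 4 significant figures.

|Ψ|² is the probability density, so P = ∫_{−1.8a}^{1.8a} |Ψ|² dx.
Since A² = 1/(a), this is the region integral divided by the full normalization integral.
By symmetry take twice the x ≥ 0 contribution in numerator and denominator; the 2's cancel. Let u = x/a; then A² and the length scale cancel, so P = ∫_{0}^{1.8} e^(-2·u) du ÷ ∫_{0}^{∞} e^(-2·u) du.
Using ∫ e^(-2·u) du = -e^(-2·u)/2, the numerator is 1/2 - e^(-18/5)/2 and the denominator is 1/2.
Evaluating gives P = 0.97268.

P ≈ 0.9727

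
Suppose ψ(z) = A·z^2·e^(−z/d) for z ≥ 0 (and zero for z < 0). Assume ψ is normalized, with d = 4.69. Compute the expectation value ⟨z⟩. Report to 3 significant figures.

⟨z⟩ ≈ 11.7

⟨z⟩ = ∫ z |ψ|² dz over the full domain.
With ∫₀^∞ z^5 e^(−αz) dz = 5!/α^6, evaluating both integrals, ⟨z⟩ = 5·d/2.
Putting d = 4.69 gives 11.73.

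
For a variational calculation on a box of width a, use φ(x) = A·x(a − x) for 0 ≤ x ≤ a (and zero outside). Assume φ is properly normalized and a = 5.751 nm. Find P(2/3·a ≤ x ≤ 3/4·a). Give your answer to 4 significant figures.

P = ∫_{2/3·a}^{3/4·a} |φ(x)|² dx.
The normalization integral ∫|φ|²dx over the whole domain equals a^5/30·A², and A² cancels in the ratio.
Let u = x/a; then A² and the length scale cancel, so P = ∫_{2/3}^{3/4} u^2·(1 - u)^2 du ÷ ∫_{0}^{1} u^2·(1 - u)^2 du.
With ∫ u^2·(1 - u)^2 du = u^3·(6·u^2 - 15·u + 10)/30 + C, the region integral is ≈ 0.00354536 and the full one is 1/30.
The result is P = 0.10636.

P ≈ 0.1064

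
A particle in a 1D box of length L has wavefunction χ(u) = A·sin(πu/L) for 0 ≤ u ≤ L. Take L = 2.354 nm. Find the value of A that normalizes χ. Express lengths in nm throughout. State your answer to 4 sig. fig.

A ≈ 0.9217 nm^(-1/2)

Normalization requires ∫|χ|² du = 1, integrated from 0 to L.
The integral (without the A² prefactor) comes out to L/2.
Setting this equal to 1 gives A² = 1/(L/2).
Plugging in L = 2.354 yields A = 0.92175.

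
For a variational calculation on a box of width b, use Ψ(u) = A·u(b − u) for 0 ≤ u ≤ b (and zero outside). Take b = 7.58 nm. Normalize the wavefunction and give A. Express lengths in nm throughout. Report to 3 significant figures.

A ≈ 0.0346 nm^(-5/2)

We need A² ∫|f|² du = 1, taking the integral from 0 to b.
Expanding the polynomial and integrating term by term, with Ψ = A·u(b − u), the integral evaluates to A²·[b^5/30].
Setting this equal to 1 gives A² = 1/(b^5/30).
Substituting b = 7.58 gives A² = 0.001199, so A = 0.03462.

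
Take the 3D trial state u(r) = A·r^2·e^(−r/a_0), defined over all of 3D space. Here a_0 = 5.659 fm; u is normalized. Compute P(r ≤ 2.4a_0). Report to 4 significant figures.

Integrate the radial probability density 4πr²|u|² over r ≤ 2.4a_0.
A² is fixed by ∫₀^∞ 4πr²|u|² dr = 1, i.e. A² = (45·π·a_0^7/2)^(−1).
Let t = r/a_0; then A², 4π and the length scale all cancel, so P = ∫_{0}^{2.4} t^6·e^(-2·t) dt ÷ ∫_{0}^{∞} t^6·e^(-2·t) dt.
Using ∫ t^6·e^(-2·t) dt = -(4·t^6 + 12·t^5 + 30·t^4 + 60·t^3 + 90·t^2 + 90·t + 45)·e^(-2·t)/8, the numerator is ≈ 1.17672 and the denominator is 45/8.
This evaluates to P = 0.20920.

P ≈ 0.2092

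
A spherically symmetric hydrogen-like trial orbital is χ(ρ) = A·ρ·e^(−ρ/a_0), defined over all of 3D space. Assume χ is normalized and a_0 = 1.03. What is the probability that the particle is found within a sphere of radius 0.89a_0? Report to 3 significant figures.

Integrate the radial probability density 4πρ²|χ|² over ρ ≤ 0.89a_0.
A² is fixed by ∫₀^∞ 4πρ²|χ|² dρ = 1, i.e. A² = (3·π·a_0^5)^(−1).
In terms of u = ρ/a_0 (A², 4π and the length scale all cancel between numerator and denominator), P = [∫_{0}^{0.89} u^4·e^(-2·u) du] / [∫_{0}^{∞} u^4·e^(-2·u) du].
With ∫ u^4·e^(-2·u) du = -(u^4/2 + u^3 + 3·u^2/2 + 3·u/2 + 3/4)·e^(-2·u) + C, the region integral is ≈ 0.026234 and the full one is 3/4.
Taking the ratio yields P = 0.03498.

P ≈ 0.0350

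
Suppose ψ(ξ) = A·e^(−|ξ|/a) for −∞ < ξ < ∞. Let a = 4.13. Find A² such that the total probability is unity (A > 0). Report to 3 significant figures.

Require ∫ |ψ|² dξ = 1 over the whole domain.
∫|ψ|² dξ = A²·(a).
So A² = (a)^(−1).
Plugging in a = 4.13 yields A = 0.4921.

A^2 ≈ 0.242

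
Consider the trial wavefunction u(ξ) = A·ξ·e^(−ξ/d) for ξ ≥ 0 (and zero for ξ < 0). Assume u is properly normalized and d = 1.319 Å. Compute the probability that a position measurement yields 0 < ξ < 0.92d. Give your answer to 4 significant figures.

The probability is P = ∫ |u|² dξ over [0, 0.92d].
The normalization integral ∫|u|²dξ over the whole domain equals d^3/4·A², and A² cancels in the ratio.
Substituting t = ξ/d, A² and the length scale cancel in the ratio: P = ∫_{0}^{0.92} t^2·e^(-2·t) dt / ∫_{0}^{∞} t^2·e^(-2·t) dt.
An antiderivative of t^2·e^(-2·t) is -(2·t^2 + 2·t + 1)·e^(-2·t)/4; evaluating from 0 to 0.92 gives 1/4 - 2833·e^(-46/25)/2500, while the full integral is 1/4.
The result is P = 0.28011.

P ≈ 0.2801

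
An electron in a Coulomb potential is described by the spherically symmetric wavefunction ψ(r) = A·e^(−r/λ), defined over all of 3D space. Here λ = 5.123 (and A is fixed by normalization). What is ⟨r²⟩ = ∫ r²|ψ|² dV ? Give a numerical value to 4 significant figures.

The expectation value is the |ψ|²-weighted average of r^2: ∫ r^2|ψ|² 4πr² dr.
The ratio of the moment integral to the normalization integral gives ⟨r²⟩ = 3·λ^2.
With λ = 5.123, ⟨r^2⟩ = 78.735.

⟨r^2⟩ ≈ 78.74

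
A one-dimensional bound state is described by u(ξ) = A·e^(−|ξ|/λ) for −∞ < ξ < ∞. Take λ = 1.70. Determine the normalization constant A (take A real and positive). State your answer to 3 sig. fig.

We need A² ∫|f|² dξ = 1, taking the integral from −∞ to ∞.
With u = A·e^(−|ξ|/λ), the integral evaluates to A²·[λ].
So A² = (λ)^(−1).
Plugging in λ = 1.70 yields A = 0.7670.

A ≈ 0.767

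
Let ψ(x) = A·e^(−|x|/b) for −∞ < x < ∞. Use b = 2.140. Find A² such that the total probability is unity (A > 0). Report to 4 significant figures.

Normalization requires ∫|ψ|² dx = 1, integrated from −∞ to ∞.
The integral (without the A² prefactor) comes out to b.
Substituting b = 2.140 gives A² = 0.46729, so A = 0.68359.

A^2 ≈ 0.4673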